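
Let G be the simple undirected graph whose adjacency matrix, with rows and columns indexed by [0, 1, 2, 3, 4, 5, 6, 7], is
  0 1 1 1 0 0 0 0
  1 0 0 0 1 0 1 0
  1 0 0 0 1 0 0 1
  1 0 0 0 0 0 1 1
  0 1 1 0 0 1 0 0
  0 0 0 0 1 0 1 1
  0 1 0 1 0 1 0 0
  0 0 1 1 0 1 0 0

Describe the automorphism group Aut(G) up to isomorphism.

G is 3-regular and bipartite on 2^3 = 8 vertices with girth 4; it is the hypercube graph Q_3. The symmetry group of the 3-cube is the hyperoctahedral group B_3 = Z_2 ≀ S_3, of order 2^3·3! = 48.

the hyperoctahedral group B_3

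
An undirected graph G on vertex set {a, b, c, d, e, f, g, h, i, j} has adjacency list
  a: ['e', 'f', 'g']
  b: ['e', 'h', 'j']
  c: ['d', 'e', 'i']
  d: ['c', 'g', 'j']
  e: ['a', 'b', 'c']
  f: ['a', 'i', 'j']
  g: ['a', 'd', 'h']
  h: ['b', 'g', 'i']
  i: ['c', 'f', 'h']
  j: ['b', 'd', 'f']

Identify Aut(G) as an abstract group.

the symmetric group S_5

G is 3-regular on 10 vertices with no triangles and no 4-cycles (girth 5): this is the Petersen graph. It is a classical fact that the Petersen graph has automorphism group S_5 (order 120), arising from its description as the Kneser graph K(5,2).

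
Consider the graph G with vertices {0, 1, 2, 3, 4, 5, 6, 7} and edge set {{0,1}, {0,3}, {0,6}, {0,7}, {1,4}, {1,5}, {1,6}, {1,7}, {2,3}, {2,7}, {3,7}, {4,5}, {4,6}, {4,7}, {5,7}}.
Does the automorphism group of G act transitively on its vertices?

No

Vertex 1 is the only vertex of degree 5, so every automorphism fixes it; G is not vertex-transitive.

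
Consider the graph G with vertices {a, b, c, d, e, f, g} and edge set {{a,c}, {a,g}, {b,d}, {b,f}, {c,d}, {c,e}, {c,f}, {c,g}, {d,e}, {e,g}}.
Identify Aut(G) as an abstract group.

{e}

The degree sequence is [2, 2, 5, 3, 3, 2, 3]. Checking the degree-preserving permutations of the vertex set shows that none except the identity preserves every edge, so Aut(G) is trivial.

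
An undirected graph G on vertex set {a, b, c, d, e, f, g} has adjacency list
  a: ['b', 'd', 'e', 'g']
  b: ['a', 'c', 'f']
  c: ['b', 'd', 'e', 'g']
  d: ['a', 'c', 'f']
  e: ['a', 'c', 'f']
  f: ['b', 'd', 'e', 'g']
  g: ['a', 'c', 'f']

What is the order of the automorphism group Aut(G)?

144

The vertices split by degree into {a, c, f} (degree 4) and {b, d, e, g} (degree 3); every edge runs between the two parts, so G is the complete bipartite graph K_{3,4}. Automorphisms preserve the bipartition setwise (since the parts differ in size) and act as S_4 × S_3 within it; |Aut| = 144.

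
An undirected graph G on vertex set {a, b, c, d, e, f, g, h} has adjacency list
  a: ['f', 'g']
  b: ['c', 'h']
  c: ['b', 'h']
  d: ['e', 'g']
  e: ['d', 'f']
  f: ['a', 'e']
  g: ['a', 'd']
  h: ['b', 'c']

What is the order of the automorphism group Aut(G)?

60

G has two connected components, {a, d, e, f, g} and {b, c, h}; each is 2-regular, so G = C_5 ⊔ C_3. No automorphism exchanges components of different sizes, hence Aut(G) is the direct product D_5 × D_3, order 60.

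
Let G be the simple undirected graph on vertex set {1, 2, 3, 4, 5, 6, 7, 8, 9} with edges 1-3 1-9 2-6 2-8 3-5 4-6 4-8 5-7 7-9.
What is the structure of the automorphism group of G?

D_5 × D_4

G has two connected components, {1, 3, 5, 7, 9} and {2, 4, 6, 8}; each is 2-regular, so G = C_5 ⊔ C_4. The components are non-isomorphic (different sizes), so Aut(G) = Aut(C_5) × Aut(C_4) = D_5 × D_4 of order 10·8 = 80.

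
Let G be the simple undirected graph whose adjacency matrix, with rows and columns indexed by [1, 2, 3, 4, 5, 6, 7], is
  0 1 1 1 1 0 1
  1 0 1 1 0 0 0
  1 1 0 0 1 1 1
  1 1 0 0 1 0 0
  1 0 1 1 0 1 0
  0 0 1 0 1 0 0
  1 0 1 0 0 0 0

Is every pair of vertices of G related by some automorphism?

No

Vertex 5 is the only vertex of degree 4, so every automorphism fixes it; G is not vertex-transitive.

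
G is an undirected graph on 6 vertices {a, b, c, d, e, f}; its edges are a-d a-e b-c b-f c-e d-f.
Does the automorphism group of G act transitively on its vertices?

G is 2-regular and connected on 6 vertices, i.e. the cycle C_6. C_6 has 6 rotations and 6 reflections, so Aut(C_6) ≅ D_6 of order 12. Under this action every vertex can be carried to every other, so G is vertex-transitive.

Yes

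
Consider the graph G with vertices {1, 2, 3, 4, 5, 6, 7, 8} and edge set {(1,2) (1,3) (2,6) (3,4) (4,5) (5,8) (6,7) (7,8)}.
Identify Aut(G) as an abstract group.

the dihedral group of order 16

G is 2-regular and connected on 8 vertices, i.e. the cycle C_8. C_8 has 8 rotations and 8 reflections, so Aut(C_8) ≅ D_8 of order 16.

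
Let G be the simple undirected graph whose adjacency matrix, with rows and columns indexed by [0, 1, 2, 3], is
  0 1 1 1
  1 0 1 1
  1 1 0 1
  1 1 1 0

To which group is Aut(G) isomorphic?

Every vertex has degree 3, so G is the complete graph K_4. Every bijection on the vertex set is an automorphism of K_4; hence Aut(K_4) ≅ S_4, order 24.

the symmetric group on 4 letters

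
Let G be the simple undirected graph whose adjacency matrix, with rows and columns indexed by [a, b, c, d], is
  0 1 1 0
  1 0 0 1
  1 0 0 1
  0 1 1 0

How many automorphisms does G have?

8

G is 2-regular and bipartite with parts {b, c} and {a, d} (each part is independent and every cross-pair is an edge), so G = K_{2,2}. Aut(K_{2,2}) is the wreath product S_2 ≀ Z_2: permute within each part, then optionally swap the parts; |Aut| = 2·(2!)² = 8.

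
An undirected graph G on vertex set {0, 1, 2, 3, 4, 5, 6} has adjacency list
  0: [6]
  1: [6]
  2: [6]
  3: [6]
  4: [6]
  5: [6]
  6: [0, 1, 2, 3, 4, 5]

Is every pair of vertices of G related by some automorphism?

Vertex 6 is the only vertex of degree 6, so every automorphism fixes it; G is not vertex-transitive.

No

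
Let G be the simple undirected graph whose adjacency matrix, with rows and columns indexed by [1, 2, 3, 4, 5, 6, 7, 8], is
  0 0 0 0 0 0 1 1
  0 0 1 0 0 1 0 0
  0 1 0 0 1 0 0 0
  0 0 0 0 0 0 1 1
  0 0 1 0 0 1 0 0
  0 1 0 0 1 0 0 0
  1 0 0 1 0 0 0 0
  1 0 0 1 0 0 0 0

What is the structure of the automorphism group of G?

G has two connected components, {2, 3, 5, 6} and {1, 4, 7, 8}; each is 2-regular, so G = C_4 ⊔ C_4. With two isomorphic components, Aut(G) = Aut(C_4) ≀ S_2 = (D_4 × D_4) ⋊ Z_2: permute each cycle by D_4, then optionally swap the two cycles. Order 2·(2·4)² = 128.

D_4 ≀ Z_2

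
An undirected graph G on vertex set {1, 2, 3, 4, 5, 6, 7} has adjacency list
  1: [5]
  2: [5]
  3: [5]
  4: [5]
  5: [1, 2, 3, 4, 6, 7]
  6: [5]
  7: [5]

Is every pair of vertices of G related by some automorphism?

Vertex 5 is the only vertex of degree 6, so every automorphism fixes it; G is not vertex-transitive.

No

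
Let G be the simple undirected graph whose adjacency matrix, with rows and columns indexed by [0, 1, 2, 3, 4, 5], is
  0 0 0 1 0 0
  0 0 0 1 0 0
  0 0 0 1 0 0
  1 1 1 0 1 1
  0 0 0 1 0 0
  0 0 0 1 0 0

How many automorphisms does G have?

Vertex 3 has degree 5 and every other vertex has degree 1, so G is the star K_{1,5} with centre 3. The 5 leaves are pairwise interchangeable while the centre is fixed, giving Aut(G) = S_5.

120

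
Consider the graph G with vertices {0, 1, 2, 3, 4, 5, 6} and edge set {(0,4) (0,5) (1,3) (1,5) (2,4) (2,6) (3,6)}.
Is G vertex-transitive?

Yes

G is 2-regular and connected on 7 vertices, i.e. the cycle C_7. C_7 has 7 rotations and 7 reflections, so Aut(C_7) ≅ D_7 of order 14. This group acts transitively on the 7 vertices.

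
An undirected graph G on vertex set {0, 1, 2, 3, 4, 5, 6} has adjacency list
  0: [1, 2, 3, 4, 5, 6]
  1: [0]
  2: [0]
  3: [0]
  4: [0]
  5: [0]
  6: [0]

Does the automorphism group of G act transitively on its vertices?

Vertex 0 is the only vertex of degree 6, so every automorphism fixes it; G is not vertex-transitive.

No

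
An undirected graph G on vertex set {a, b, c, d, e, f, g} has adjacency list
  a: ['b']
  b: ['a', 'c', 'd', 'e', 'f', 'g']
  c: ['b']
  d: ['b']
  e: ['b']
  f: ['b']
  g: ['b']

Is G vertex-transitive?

No

Vertex b is the only vertex of degree 6, so every automorphism fixes it; G is not vertex-transitive.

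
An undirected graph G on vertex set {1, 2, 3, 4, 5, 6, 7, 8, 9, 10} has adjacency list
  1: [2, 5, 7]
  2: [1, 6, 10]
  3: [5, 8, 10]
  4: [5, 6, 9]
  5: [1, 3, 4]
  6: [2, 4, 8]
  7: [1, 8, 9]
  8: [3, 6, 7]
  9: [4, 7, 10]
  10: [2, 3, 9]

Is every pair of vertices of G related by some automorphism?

Yes

G is 3-regular on 10 vertices with no triangles and no 4-cycles (girth 5): this is the Petersen graph. It is a classical fact that the Petersen graph has automorphism group S_5 (order 120), arising from its description as the Kneser graph K(5,2). Under this action every vertex can be carried to every other, so G is vertex-transitive.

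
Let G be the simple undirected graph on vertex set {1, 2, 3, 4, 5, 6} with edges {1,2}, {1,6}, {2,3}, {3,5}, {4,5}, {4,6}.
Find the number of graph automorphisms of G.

12

G is 2-regular and connected on 6 vertices, i.e. the cycle C_6. The automorphisms of the 6-cycle are exactly the symmetries of a regular 6-gon: the dihedral group D_6, |D_6| = 12.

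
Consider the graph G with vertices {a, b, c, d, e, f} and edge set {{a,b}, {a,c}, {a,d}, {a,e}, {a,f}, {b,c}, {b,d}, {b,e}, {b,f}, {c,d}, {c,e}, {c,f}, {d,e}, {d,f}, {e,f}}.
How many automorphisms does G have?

720

All 6 vertices are pairwise adjacent: G = K_6. Any permutation of the 6 vertices preserves K_6, so Aut(K_6) = S_6 of order 6! = 720.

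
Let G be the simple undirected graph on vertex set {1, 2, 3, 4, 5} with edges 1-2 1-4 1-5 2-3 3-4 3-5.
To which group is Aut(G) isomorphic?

S_3 × S_2

The vertices split by degree into {1, 3} (degree 3) and {2, 4, 5} (degree 2); every edge runs between the two parts, so G is the complete bipartite graph K_{2,3}. The parts have unequal sizes, so no automorphism swaps them; each part is permuted independently, giving S_3 × S_2 of order 3!·2! = 12.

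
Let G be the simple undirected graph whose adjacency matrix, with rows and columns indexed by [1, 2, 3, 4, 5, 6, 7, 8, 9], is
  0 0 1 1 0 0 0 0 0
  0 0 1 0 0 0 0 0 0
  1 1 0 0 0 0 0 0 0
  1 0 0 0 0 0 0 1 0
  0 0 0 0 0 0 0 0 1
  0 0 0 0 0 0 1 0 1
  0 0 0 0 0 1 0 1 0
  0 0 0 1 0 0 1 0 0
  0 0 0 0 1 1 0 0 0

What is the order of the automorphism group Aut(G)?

The degree sequence is [2, 1, 2, 2, 1, 2, 2, 2, 2]; the two degree-1 vertices 2 and 5 are the ends of a path, so G = P_9. A path has exactly one nontrivial symmetry — reversal — giving Aut(G) of order 2.

2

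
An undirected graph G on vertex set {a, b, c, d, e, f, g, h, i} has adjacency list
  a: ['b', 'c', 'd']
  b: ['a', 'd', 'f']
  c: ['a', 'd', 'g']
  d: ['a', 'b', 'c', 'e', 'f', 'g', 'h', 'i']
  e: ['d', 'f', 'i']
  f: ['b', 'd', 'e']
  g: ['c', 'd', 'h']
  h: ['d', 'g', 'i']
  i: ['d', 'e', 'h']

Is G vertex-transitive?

No

Vertex d is the only vertex of degree 8, so every automorphism fixes it; G is not vertex-transitive.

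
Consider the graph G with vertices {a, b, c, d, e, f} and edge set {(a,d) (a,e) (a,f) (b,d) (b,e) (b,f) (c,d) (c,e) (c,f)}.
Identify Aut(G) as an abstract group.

G is 3-regular and bipartite with parts {a, b, c} and {d, e, f} (each part is independent and every cross-pair is an edge), so G = K_{3,3}. Each part can be permuted independently (S_3 × S_3) and the two equal-size parts can also be swapped, giving (S_3 × S_3) ⋊ Z_2 of order 2·(3!)² = 72.

S_3 ≀ Z_2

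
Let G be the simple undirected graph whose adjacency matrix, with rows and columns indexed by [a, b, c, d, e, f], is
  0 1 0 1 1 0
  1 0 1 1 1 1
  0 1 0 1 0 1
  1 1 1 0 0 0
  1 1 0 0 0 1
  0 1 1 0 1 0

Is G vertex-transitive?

No

Vertex b is the only vertex of degree 5, so every automorphism fixes it; G is not vertex-transitive.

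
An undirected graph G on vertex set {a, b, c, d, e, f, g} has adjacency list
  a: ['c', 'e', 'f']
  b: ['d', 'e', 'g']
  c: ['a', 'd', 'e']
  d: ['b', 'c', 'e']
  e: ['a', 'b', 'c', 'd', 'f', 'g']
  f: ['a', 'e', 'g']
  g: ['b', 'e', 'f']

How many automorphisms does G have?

12

Vertex e is the unique vertex of degree 6; the remaining 6 vertices each have degree 3 and induce a cycle, so G is the wheel on 7 vertices with hub e. Every automorphism fixes the hub and acts on the rim 6-cycle, so Aut(G) ≅ Aut(C_6) = D_6 of order 12.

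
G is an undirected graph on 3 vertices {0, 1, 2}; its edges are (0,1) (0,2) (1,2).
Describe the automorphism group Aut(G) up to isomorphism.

S_3

All 3 vertices are pairwise adjacent: G = K_3. Any permutation of the 3 vertices preserves K_3, so Aut(K_3) = S_3 of order 3! = 6.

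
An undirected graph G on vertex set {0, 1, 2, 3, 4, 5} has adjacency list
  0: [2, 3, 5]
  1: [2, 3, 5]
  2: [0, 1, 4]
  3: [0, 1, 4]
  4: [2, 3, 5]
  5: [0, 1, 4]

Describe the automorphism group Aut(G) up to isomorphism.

(S_3 × S_3) ⋊ Z_2

G is 3-regular and bipartite with parts {0, 1, 4} and {2, 3, 5} (each part is independent and every cross-pair is an edge), so G = K_{3,3}. Aut(K_{3,3}) is the wreath product S_3 ≀ Z_2: permute within each part, then optionally swap the parts; |Aut| = 2·(3!)² = 72.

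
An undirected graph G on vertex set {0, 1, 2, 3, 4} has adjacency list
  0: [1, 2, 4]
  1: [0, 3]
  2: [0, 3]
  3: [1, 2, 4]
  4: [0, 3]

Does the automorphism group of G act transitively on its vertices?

Automorphisms preserve degree, but G has vertices of degree 2 and vertices of degree 3; no automorphism maps one to the other, so G is not vertex-transitive.

No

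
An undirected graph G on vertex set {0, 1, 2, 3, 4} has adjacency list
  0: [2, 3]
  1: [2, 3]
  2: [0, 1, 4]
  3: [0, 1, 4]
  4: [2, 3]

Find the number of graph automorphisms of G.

12

The vertices split by degree into {2, 3} (degree 3) and {0, 1, 4} (degree 2); every edge runs between the two parts, so G is the complete bipartite graph K_{2,3}. The parts have unequal sizes, so no automorphism swaps them; each part is permuted independently, giving S_3 × S_2 of order 3!·2! = 12.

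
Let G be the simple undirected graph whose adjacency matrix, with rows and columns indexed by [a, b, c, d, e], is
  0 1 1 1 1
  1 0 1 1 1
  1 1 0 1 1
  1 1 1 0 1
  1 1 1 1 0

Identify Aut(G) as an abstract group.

the symmetric group on 5 letters

Every vertex has degree 4, so G is the complete graph K_5. Any permutation of the 5 vertices preserves K_5, so Aut(K_5) = S_5 of order 5! = 120.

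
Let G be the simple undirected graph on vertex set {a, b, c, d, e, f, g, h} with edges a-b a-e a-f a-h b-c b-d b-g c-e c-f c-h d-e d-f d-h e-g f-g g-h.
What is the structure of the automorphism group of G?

G is 4-regular and bipartite with parts {a, c, d, g} and {b, e, f, h} (each part is independent and every cross-pair is an edge), so G = K_{4,4}. Each part can be permuted independently (S_4 × S_4) and the two equal-size parts can also be swapped, giving (S_4 × S_4) ⋊ Z_2 of order 2·(4!)² = 1152.

(S_4 × S_4) ⋊ Z_2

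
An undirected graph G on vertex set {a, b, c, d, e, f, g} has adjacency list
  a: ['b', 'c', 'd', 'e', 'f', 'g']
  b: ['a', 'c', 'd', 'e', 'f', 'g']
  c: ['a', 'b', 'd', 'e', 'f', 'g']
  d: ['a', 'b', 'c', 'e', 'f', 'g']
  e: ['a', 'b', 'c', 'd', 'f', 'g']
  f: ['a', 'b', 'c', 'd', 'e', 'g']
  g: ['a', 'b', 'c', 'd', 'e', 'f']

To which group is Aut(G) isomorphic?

the symmetric group on 7 letters

Every vertex has degree 6, so G is the complete graph K_7. Any permutation of the 7 vertices preserves K_7, so Aut(K_7) = S_7 of order 7! = 5040.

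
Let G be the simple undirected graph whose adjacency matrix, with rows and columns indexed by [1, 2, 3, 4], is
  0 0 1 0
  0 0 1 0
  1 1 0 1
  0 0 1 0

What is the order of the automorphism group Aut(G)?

6

Vertex 3 has degree 3 and every other vertex has degree 1, so G is the star K_{1,3} with centre 3. The 3 leaves are pairwise interchangeable while the centre is fixed, giving Aut(G) = S_3.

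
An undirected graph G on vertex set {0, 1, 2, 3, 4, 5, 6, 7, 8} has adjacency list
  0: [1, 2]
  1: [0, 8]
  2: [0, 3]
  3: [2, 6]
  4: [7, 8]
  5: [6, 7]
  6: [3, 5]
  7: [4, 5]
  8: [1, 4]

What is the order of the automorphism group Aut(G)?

18

Every vertex has degree 2 and the graph is connected, so G is the 9-cycle C_9. C_9 has 9 rotations and 9 reflections, so Aut(C_9) ≅ D_9 of order 18.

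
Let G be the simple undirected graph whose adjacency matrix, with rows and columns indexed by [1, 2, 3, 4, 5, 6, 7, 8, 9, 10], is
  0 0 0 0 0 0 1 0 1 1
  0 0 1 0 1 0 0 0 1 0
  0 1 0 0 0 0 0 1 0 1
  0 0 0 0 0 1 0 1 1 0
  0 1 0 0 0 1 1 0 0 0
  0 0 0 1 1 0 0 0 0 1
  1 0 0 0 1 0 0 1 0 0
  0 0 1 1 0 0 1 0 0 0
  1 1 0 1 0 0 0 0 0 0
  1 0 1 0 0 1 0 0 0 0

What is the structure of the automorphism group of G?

S_5

G is 3-regular on 10 vertices with no triangles and no 4-cycles (girth 5): this is the Petersen graph. Viewing the Petersen graph as the Kneser graph K(5,2) — vertices are 2-subsets of {1,…,5}, edges join disjoint pairs — its automorphisms are exactly the permutations of the 5-element set, so Aut ≅ S_5 of order 120.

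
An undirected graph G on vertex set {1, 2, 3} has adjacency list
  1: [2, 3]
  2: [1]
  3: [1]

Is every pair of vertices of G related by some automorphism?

Vertex 1 is the only vertex of degree 2, so every automorphism fixes it; G is not vertex-transitive.

No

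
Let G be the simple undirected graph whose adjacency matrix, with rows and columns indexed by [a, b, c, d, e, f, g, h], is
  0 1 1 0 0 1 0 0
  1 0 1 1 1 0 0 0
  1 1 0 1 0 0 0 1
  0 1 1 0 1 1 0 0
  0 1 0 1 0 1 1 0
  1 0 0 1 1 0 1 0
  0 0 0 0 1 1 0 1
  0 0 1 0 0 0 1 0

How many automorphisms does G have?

1

The degree sequence is [3, 4, 4, 4, 4, 4, 3, 2]. Checking the degree-preserving permutations of the vertex set shows that none except the identity preserves every edge, so Aut(G) is trivial.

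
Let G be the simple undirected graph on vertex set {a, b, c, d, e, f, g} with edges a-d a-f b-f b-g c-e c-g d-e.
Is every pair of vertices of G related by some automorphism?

G is 2-regular and connected on 7 vertices, i.e. the cycle C_7. The automorphisms of the 7-cycle are exactly the symmetries of a regular 7-gon: the dihedral group D_7, |D_7| = 14. Under this action every vertex can be carried to every other, so G is vertex-transitive.

Yes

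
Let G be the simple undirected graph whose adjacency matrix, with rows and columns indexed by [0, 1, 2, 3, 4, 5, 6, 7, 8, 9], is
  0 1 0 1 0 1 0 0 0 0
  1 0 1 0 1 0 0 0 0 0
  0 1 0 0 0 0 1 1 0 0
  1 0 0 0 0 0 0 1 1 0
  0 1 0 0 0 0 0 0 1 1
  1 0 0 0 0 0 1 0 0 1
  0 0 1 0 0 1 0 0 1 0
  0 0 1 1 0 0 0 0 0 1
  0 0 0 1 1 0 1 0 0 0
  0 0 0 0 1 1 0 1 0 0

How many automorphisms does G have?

120

G is 3-regular on 10 vertices with no triangles and no 4-cycles (girth 5): this is the Petersen graph. Viewing the Petersen graph as the Kneser graph K(5,2) — vertices are 2-subsets of {1,…,5}, edges join disjoint pairs — its automorphisms are exactly the permutations of the 5-element set, so Aut ≅ S_5 of order 120.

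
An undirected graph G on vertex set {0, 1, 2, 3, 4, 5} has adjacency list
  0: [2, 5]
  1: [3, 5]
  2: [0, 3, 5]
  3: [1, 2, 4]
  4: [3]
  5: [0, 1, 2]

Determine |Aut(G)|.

1

The degree sequence is [2, 2, 3, 3, 1, 3]. Checking the degree-preserving permutations of the vertex set shows that none except the identity preserves every edge, so Aut(G) is trivial.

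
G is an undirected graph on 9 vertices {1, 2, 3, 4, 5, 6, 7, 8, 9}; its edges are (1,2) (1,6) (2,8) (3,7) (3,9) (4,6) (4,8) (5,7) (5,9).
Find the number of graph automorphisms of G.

G has two connected components, {1, 2, 4, 6, 8} and {3, 5, 7, 9}; each is 2-regular, so G = C_5 ⊔ C_4. No automorphism exchanges components of different sizes, hence Aut(G) is the direct product D_4 × D_5, order 80.

80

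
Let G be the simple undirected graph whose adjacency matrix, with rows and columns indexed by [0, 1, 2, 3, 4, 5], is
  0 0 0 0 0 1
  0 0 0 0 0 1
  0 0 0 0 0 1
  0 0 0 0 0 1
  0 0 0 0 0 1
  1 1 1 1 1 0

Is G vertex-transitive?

Vertex 5 is the only vertex of degree 5, so every automorphism fixes it; G is not vertex-transitive.

No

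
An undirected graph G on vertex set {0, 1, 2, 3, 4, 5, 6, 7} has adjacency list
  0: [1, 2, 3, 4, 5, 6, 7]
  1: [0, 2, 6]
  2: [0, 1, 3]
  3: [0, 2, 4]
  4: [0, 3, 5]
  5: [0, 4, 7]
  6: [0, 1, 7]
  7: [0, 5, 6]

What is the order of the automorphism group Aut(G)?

14

Vertex 0 is the unique vertex of degree 7; the remaining 7 vertices each have degree 3 and induce a cycle, so G is the wheel on 8 vertices with hub 0. Every automorphism fixes the hub and acts on the rim 7-cycle, so Aut(G) ≅ Aut(C_7) = D_7 of order 14.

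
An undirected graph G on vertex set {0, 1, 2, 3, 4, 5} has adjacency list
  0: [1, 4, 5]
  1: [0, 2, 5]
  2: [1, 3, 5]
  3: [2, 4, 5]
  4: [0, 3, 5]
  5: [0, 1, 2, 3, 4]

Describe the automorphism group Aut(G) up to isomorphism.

Vertex 5 is the unique vertex of degree 5; the remaining 5 vertices each have degree 3 and induce a cycle, so G is the wheel on 6 vertices with hub 5. Every automorphism fixes the hub and acts on the rim 5-cycle, so Aut(G) ≅ Aut(C_5) = D_5 of order 10.

the dihedral group of order 10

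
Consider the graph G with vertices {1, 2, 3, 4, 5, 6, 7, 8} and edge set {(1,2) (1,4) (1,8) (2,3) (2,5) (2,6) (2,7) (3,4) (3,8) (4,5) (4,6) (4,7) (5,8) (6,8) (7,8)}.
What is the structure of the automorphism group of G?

The vertices split by degree into {2, 4, 8} (degree 5) and {1, 3, 5, 6, 7} (degree 3); every edge runs between the two parts, so G is the complete bipartite graph K_{3,5}. The parts have unequal sizes, so no automorphism swaps them; each part is permuted independently, giving S_5 × S_3 of order 5!·3! = 720.

S_5 × S_3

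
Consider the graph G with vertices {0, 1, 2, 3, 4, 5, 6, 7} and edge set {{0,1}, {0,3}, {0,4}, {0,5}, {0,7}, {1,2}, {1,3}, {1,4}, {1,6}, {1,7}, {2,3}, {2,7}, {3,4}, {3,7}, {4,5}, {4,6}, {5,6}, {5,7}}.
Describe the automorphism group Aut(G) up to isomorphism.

The degree sequence is [5, 6, 3, 5, 5, 4, 3, 5]. Checking the degree-preserving permutations of the vertex set shows that none except the identity preserves every edge, so Aut(G) is trivial.

1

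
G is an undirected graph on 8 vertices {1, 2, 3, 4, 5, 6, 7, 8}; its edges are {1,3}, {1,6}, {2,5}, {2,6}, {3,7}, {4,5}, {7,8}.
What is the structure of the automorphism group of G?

C_2

The degree sequence is [2, 2, 2, 1, 2, 2, 2, 1]; the two degree-1 vertices 4 and 8 are the ends of a path, so G = P_8. A path has exactly one nontrivial symmetry — reversal — giving Aut(G) of order 2.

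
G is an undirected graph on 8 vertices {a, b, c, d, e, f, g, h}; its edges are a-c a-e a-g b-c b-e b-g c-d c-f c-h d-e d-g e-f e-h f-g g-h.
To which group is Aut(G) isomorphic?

The vertices split by degree into {c, e, g} (degree 5) and {a, b, d, f, h} (degree 3); every edge runs between the two parts, so G is the complete bipartite graph K_{3,5}. The parts have unequal sizes, so no automorphism swaps them; each part is permuted independently, giving S_3 × S_5 of order 3!·5! = 720.

S_3 × S_5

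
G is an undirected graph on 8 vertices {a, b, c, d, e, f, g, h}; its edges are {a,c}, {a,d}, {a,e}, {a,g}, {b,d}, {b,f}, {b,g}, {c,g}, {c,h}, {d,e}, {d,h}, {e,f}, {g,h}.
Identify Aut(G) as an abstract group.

The degree sequence is [4, 3, 3, 4, 3, 2, 4, 3]. Checking the degree-preserving permutations of the vertex set shows that none except the identity preserves every edge, so Aut(G) is trivial.

1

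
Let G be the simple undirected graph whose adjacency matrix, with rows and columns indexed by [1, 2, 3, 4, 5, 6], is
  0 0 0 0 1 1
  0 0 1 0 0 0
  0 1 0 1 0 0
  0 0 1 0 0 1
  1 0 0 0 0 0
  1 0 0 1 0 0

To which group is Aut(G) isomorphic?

The degree sequence is [2, 1, 2, 2, 1, 2]; the two degree-1 vertices 2 and 5 are the ends of a path, so G = P_6. A path has exactly one nontrivial symmetry — reversal — giving Aut(G) of order 2.

Z_2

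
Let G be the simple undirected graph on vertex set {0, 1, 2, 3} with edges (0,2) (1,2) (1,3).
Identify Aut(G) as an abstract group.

C_2

The degree sequence is [1, 2, 2, 1]; the two degree-1 vertices 0 and 3 are the ends of a path, so G = P_4. The only nontrivial automorphism of a path is the end-to-end reflection, so Aut(G) ≅ Z_2.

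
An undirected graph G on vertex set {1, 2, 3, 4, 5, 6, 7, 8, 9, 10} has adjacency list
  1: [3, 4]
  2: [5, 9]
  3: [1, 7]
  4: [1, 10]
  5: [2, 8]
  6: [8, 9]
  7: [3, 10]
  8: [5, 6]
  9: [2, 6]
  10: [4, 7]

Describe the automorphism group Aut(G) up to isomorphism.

D_5 ≀ Z_2

G has two connected components, {2, 5, 6, 8, 9} and {1, 3, 4, 7, 10}; each is 2-regular, so G = C_5 ⊔ C_5. Aut of a disjoint union of two copies of C_5 is the wreath product D_5 ≀ Z_2, of order 2·10² = 200.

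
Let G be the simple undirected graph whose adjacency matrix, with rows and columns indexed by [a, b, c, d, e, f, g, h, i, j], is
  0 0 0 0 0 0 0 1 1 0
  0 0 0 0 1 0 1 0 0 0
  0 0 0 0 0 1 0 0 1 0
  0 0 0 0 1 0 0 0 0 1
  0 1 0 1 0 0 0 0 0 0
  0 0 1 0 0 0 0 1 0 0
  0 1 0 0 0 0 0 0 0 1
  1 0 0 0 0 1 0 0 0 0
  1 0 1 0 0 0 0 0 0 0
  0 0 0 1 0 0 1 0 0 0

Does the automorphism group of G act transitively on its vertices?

G has two connected components, {a, c, f, h, i} and {b, d, e, g, j}; each is 2-regular, so G = C_5 ⊔ C_5. Aut of a disjoint union of two copies of C_5 is the wreath product D_5 ≀ Z_2, of order 2·10² = 200. This group acts transitively on the 10 vertices.

Yes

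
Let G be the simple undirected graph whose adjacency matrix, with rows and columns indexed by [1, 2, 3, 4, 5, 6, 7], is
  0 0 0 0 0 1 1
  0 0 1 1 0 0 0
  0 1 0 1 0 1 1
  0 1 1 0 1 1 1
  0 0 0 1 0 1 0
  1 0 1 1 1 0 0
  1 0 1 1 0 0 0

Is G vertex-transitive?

No

Vertex 4 is the only vertex of degree 5, so every automorphism fixes it; G is not vertex-transitive.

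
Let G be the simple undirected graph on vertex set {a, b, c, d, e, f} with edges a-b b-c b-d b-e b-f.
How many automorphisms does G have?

120

Vertex b has degree 5 and every other vertex has degree 1, so G is the star K_{1,5} with centre b. Any automorphism fixes the centre and permutes the 5 leaves freely, so Aut(G) ≅ S_5 of order 5! = 120.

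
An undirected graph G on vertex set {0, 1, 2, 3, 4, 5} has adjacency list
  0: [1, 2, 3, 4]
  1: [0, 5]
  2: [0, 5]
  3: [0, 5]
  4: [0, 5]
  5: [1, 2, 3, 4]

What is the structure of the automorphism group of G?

The vertices split by degree into {0, 5} (degree 4) and {1, 2, 3, 4} (degree 2); every edge runs between the two parts, so G is the complete bipartite graph K_{2,4}. Automorphisms preserve the bipartition setwise (since the parts differ in size) and act as S_2 × S_4 within it; |Aut| = 48.

S_2 × S_4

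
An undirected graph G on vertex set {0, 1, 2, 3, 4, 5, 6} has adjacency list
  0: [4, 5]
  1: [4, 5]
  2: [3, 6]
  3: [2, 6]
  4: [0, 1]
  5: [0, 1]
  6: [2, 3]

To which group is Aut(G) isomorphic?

G has two connected components, {0, 1, 4, 5} and {2, 3, 6}; each is 2-regular, so G = C_4 ⊔ C_3. No automorphism exchanges components of different sizes, hence Aut(G) is the direct product D_4 × D_3, order 48.

D_4 × D_3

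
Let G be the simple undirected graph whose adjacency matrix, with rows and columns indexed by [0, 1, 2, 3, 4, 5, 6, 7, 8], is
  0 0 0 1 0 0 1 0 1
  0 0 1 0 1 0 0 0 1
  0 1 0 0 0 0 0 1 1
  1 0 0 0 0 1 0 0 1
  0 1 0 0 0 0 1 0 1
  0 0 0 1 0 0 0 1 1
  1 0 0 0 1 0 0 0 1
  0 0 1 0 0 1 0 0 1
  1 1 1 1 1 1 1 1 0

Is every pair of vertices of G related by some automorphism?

Vertex 8 is the only vertex of degree 8, so every automorphism fixes it; G is not vertex-transitive.

No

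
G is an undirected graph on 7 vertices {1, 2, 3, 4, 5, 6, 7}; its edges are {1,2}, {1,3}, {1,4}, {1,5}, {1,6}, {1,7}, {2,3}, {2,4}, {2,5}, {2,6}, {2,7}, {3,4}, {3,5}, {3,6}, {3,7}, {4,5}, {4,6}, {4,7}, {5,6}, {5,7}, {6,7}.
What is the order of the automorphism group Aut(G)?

5040

All 7 vertices are pairwise adjacent: G = K_7. Any permutation of the 7 vertices preserves K_7, so Aut(K_7) = S_7 of order 7! = 5040.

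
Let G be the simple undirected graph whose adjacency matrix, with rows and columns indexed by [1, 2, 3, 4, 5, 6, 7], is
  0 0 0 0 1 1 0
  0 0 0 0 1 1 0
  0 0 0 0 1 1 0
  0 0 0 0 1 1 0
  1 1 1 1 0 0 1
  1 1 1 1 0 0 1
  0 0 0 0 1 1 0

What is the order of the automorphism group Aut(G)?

The vertices split by degree into {5, 6} (degree 5) and {1, 2, 3, 4, 7} (degree 2); every edge runs between the two parts, so G is the complete bipartite graph K_{2,5}. The parts have unequal sizes, so no automorphism swaps them; each part is permuted independently, giving S_5 × S_2 of order 5!·2! = 240.

240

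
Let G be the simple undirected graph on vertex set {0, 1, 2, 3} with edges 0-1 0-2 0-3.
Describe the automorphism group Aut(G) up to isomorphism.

S_3

Vertex 0 has degree 3 and every other vertex has degree 1, so G is the star K_{1,3} with centre 0. Any automorphism fixes the centre and permutes the 3 leaves freely, so Aut(G) ≅ S_3 of order 3! = 6.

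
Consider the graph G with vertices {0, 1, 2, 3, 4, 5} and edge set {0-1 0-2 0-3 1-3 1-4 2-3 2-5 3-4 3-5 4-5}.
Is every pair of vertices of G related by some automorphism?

Vertex 3 is the only vertex of degree 5, so every automorphism fixes it; G is not vertex-transitive.

No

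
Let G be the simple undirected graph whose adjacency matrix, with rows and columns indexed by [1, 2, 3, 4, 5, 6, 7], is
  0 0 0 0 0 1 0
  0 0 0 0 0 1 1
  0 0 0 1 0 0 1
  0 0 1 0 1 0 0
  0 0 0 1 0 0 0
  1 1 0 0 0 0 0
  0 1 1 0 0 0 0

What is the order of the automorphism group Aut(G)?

The degree sequence is [1, 2, 2, 2, 1, 2, 2]; the two degree-1 vertices 1 and 5 are the ends of a path, so G = P_7. A path has exactly one nontrivial symmetry — reversal — giving Aut(G) of order 2.

2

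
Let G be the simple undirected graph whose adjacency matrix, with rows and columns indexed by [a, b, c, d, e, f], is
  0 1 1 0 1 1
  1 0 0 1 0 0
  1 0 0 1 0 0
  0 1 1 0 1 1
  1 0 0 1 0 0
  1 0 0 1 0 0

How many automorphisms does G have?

48

The vertices split by degree into {a, d} (degree 4) and {b, c, e, f} (degree 2); every edge runs between the two parts, so G is the complete bipartite graph K_{2,4}. The parts have unequal sizes, so no automorphism swaps them; each part is permuted independently, giving S_2 × S_4 of order 2!·4! = 48.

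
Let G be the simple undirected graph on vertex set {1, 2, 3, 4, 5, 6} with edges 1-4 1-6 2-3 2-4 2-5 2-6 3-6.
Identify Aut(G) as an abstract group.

the trivial group

Degrees alone do not determine every vertex (e.g. 1 and 3 both have degree 2), but their neighbour-degree multisets differ: N(1) has degrees [2, 3] while N(3) has degrees [3, 4]. Repeating this refinement separates all vertices, so the only automorphism is the identity.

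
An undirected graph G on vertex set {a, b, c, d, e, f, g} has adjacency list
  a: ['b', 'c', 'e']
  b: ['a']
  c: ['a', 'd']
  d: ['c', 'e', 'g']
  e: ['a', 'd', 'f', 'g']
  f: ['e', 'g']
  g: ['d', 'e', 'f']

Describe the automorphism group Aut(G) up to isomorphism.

{e}

The degree sequence is [3, 1, 2, 3, 4, 2, 3]. Checking the degree-preserving permutations of the vertex set shows that none except the identity preserves every edge, so Aut(G) is trivial.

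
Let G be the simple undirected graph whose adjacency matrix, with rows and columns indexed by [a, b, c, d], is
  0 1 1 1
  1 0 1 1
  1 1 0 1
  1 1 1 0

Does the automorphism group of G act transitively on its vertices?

Every vertex has degree 3, so G is the complete graph K_4. Every bijection on the vertex set is an automorphism of K_4; hence Aut(K_4) ≅ S_4, order 24. This group acts transitively on the 4 vertices.

Yes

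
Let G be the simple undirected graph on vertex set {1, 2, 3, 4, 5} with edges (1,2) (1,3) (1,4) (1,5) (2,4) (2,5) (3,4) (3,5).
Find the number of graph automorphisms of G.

8

Vertex 1 is the unique vertex of degree 4; the remaining 4 vertices each have degree 3 and induce a cycle, so G is the wheel on 5 vertices with hub 1. Every automorphism fixes the hub and acts on the rim 4-cycle, so Aut(G) ≅ Aut(C_4) = D_4 of order 8.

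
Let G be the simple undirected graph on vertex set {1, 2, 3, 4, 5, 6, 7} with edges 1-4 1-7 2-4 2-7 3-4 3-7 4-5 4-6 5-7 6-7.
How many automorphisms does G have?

240

The vertices split by degree into {4, 7} (degree 5) and {1, 2, 3, 5, 6} (degree 2); every edge runs between the two parts, so G is the complete bipartite graph K_{2,5}. Automorphisms preserve the bipartition setwise (since the parts differ in size) and act as S_2 × S_5 within it; |Aut| = 240.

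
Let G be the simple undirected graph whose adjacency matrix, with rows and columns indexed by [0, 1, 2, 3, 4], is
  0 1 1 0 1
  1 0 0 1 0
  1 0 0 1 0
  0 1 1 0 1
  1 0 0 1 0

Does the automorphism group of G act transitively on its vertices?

No

Automorphisms preserve degree, but G has vertices of degree 2 and vertices of degree 3; no automorphism maps one to the other, so G is not vertex-transitive.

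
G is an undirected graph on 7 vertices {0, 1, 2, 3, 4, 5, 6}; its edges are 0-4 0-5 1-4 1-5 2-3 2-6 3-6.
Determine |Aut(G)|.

G has two connected components, {0, 1, 4, 5} and {2, 3, 6}; each is 2-regular, so G = C_4 ⊔ C_3. No automorphism exchanges components of different sizes, hence Aut(G) is the direct product D_4 × D_3, order 48.

48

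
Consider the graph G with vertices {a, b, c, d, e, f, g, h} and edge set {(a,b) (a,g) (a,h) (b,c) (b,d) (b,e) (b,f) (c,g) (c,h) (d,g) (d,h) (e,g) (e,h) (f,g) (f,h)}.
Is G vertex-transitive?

Automorphisms preserve degree, but G has vertices of degree 3 and vertices of degree 5; no automorphism maps one to the other, so G is not vertex-transitive.

No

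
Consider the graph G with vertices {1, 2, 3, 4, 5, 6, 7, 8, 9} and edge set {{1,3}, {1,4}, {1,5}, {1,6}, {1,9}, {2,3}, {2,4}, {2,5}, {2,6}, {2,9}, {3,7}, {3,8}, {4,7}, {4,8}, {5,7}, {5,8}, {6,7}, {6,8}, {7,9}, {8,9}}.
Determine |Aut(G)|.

The vertices split by degree into {1, 2, 7, 8} (degree 5) and {3, 4, 5, 6, 9} (degree 4); every edge runs between the two parts, so G is the complete bipartite graph K_{4,5}. The parts have unequal sizes, so no automorphism swaps them; each part is permuted independently, giving S_4 × S_5 of order 4!·5! = 2880.

2880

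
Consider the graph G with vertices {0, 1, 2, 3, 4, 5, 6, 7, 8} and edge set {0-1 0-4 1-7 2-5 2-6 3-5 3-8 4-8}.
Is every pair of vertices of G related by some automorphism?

No

Automorphisms preserve degree, but G has vertices of degree 1 and vertices of degree 2; no automorphism maps one to the other, so G is not vertex-transitive.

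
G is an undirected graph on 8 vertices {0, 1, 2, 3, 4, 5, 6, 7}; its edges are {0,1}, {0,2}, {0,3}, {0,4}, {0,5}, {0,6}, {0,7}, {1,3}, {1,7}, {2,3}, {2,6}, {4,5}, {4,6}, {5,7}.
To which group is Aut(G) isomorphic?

D_7

Vertex 0 is the unique vertex of degree 7; the remaining 7 vertices each have degree 3 and induce a cycle, so G is the wheel on 8 vertices with hub 0. Every automorphism fixes the hub and acts on the rim 7-cycle, so Aut(G) ≅ Aut(C_7) = D_7 of order 14.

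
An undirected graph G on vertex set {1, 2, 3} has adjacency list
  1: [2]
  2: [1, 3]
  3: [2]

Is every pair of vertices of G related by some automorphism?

No

Vertex 2 is the only vertex of degree 2, so every automorphism fixes it; G is not vertex-transitive.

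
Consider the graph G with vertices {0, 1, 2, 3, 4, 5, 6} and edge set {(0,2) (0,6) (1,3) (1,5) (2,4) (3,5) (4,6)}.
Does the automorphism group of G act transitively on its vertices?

G has two connected components, {0, 2, 4, 6} and {1, 3, 5}; each is 2-regular, so G = C_4 ⊔ C_3. The orbit of 0 under Aut(G) is {0, 2, 4, 6}, which does not contain 1, so G is not vertex-transitive.

No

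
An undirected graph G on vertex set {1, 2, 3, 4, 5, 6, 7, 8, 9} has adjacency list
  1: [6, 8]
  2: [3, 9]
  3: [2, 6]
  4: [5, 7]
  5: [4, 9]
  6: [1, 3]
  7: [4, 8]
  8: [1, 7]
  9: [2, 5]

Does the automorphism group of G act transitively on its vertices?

G is 2-regular and connected on 9 vertices, i.e. the cycle C_9. The automorphisms of the 9-cycle are exactly the symmetries of a regular 9-gon: the dihedral group D_9, |D_9| = 18. This group acts transitively on the 9 vertices.

Yes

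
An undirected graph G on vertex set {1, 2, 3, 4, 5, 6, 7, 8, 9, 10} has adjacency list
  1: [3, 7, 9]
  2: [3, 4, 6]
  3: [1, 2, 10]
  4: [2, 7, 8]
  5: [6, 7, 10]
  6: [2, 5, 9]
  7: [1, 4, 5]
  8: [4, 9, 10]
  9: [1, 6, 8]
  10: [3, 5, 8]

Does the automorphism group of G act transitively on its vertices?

G is 3-regular on 10 vertices with no triangles and no 4-cycles (girth 5): this is the Petersen graph. It is a classical fact that the Petersen graph has automorphism group S_5 (order 120), arising from its description as the Kneser graph K(5,2). Under this action every vertex can be carried to every other, so G is vertex-transitive.

Yes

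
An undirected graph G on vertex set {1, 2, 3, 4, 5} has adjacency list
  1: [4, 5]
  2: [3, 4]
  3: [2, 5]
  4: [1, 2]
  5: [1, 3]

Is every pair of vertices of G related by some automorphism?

Every vertex has degree 2 and the graph is connected, so G is the 5-cycle C_5. The automorphisms of the 5-cycle are exactly the symmetries of a regular 5-gon: the dihedral group D_5, |D_5| = 10. Under this action every vertex can be carried to every other, so G is vertex-transitive.

Yes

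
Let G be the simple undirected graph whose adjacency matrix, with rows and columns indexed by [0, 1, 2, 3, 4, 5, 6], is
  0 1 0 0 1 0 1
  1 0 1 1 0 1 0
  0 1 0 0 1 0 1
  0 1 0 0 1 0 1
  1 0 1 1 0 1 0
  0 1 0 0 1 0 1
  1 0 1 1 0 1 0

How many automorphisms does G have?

The vertices split by degree into {1, 4, 6} (degree 4) and {0, 2, 3, 5} (degree 3); every edge runs between the two parts, so G is the complete bipartite graph K_{3,4}. The parts have unequal sizes, so no automorphism swaps them; each part is permuted independently, giving S_3 × S_4 of order 3!·4! = 144.

144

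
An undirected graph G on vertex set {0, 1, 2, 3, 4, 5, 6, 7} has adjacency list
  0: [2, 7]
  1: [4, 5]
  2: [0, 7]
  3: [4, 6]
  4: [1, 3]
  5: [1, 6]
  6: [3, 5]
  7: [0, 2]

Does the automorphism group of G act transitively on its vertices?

No

G has two connected components, {1, 3, 4, 5, 6} and {0, 2, 7}; each is 2-regular, so G = C_5 ⊔ C_3. The orbit of 0 under Aut(G) is {0, 2, 7}, which does not contain 1, so G is not vertex-transitive.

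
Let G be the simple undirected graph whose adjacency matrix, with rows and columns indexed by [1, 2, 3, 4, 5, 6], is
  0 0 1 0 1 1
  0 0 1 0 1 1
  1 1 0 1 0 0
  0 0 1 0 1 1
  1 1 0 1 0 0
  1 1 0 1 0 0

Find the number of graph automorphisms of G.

G is 3-regular and bipartite with parts {3, 5, 6} and {1, 2, 4} (each part is independent and every cross-pair is an edge), so G = K_{3,3}. Aut(K_{3,3}) is the wreath product S_3 ≀ Z_2: permute within each part, then optionally swap the parts; |Aut| = 2·(3!)² = 72.

72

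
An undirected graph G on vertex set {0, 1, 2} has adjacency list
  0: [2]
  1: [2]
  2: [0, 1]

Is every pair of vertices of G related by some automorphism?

Vertex 2 is the only vertex of degree 2, so every automorphism fixes it; G is not vertex-transitive.

No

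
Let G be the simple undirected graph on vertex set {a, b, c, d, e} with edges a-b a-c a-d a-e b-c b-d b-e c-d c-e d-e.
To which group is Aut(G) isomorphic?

Every vertex has degree 4, so G is the complete graph K_5. Any permutation of the 5 vertices preserves K_5, so Aut(K_5) = S_5 of order 5! = 120.

the symmetric group on 5 letters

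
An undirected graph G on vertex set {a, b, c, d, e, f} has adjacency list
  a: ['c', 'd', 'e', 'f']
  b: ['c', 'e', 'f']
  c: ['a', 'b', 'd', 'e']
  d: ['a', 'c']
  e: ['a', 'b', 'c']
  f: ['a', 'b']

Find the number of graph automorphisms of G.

Degrees alone do not determine every vertex (e.g. a and c both have degree 4), but their neighbour-degree multisets differ: N(a) has degrees [2, 2, 3, 4] while N(c) has degrees [2, 3, 3, 4]. Repeating this refinement separates all vertices, so the only automorphism is the identity.

1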